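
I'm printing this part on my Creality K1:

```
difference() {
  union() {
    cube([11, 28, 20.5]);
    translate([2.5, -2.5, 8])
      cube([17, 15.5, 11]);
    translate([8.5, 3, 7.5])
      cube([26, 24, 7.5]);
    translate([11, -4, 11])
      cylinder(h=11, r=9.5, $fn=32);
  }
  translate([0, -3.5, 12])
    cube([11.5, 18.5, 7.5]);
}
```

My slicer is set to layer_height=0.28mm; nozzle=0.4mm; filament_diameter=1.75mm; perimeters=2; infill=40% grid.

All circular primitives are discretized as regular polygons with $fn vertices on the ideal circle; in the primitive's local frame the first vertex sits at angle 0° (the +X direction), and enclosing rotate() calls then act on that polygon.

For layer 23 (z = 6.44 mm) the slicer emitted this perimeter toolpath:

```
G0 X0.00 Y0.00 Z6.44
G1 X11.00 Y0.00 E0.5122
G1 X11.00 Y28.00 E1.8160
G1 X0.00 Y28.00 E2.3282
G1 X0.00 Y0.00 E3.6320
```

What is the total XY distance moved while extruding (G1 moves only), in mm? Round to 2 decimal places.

Sum the Euclidean lengths of each G1 segment: total = 78.00 mm.

78.00 mm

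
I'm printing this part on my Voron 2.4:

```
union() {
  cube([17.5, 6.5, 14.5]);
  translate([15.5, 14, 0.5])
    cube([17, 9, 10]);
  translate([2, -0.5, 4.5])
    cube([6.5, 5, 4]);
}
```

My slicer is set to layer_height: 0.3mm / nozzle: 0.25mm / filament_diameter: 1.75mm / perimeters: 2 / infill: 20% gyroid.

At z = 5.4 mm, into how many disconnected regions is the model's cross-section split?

At z = 5.4 mm: the 17.5×6.5 cube contributes its full rectangle; the cube at (15.5, 14) (footprint 17×9) is included at this height; the 6.5×5 cube at (2, -0.5) contributes its full rectangle; Taking the union: the regions partially overlap (shared area 29.25 mm²), so overlapping operands fuse into one piece — 2 connected regions. The result has 2 disconnected regions.

2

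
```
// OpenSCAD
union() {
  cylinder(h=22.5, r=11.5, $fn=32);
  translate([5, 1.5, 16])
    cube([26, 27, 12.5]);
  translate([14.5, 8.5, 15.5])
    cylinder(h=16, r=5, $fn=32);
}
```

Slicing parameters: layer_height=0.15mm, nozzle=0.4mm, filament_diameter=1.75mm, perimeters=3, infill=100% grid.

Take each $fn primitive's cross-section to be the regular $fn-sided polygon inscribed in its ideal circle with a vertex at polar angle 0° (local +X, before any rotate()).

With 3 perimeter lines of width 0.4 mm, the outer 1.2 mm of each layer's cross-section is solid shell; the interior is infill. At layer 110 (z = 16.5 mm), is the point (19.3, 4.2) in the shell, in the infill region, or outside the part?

At z = 16.5 mm: the r=11.5 cylinder contributes a regular 32-gon of circumradius 11.5; the 26×27 cube at (5, 1.5) contributes its full rectangle; the cylinder at (14.5, 8.5): section is a regular 32-gon, circumradius r=5; Taking the union: the regions partially overlap (shared area 116.15 mm²), so overlapping operands fuse into one piece — 1 connected region. Overall, the cross-section is a single solid region. The nearest boundary edge runs (31.00, 1.50)→(11.35, 1.50); distance from the point to it = 2.70 mm. The point is inside the cross-section and 2.70 mm from the nearest boundary — more than the 1.2 mm shell width (3 × 0.4), so it's in the infill interior.

infill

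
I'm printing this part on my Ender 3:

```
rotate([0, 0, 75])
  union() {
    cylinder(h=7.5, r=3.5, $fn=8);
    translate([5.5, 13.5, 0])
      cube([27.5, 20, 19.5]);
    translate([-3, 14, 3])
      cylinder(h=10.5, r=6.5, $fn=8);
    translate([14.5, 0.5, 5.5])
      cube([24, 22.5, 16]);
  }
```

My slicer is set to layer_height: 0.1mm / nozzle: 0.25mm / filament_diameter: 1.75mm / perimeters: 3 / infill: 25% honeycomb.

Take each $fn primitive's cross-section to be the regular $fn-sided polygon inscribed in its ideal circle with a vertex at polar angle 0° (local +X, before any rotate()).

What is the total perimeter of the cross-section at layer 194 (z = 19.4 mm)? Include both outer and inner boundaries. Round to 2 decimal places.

132.00 mm

At z = 19.4 mm: the cylinder is absent (z outside [0, 7.5]); the cube at (5.5, 13.5) is present — its section is the full 27.5×20 rectangle (perimeter 95.00 mm); the cylinder at (-3, 14) is absent (z outside [3, 13.5]); the cube at (14.5, 0.5) (footprint 24×22.5) is included at this height (perimeter 93.00 mm); Taking the union: the regions partially overlap (shared area 175.75 mm²), so the edge portions inside another operand are dropped and the merged outline is re-measured after clipping — boundary = 132.00 mm; (whole slice rotated 75° about Z — lengths, areas and connectivity unchanged). Overall, the cross-section is a single solid region. Total boundary length (outer) = 132.00 mm.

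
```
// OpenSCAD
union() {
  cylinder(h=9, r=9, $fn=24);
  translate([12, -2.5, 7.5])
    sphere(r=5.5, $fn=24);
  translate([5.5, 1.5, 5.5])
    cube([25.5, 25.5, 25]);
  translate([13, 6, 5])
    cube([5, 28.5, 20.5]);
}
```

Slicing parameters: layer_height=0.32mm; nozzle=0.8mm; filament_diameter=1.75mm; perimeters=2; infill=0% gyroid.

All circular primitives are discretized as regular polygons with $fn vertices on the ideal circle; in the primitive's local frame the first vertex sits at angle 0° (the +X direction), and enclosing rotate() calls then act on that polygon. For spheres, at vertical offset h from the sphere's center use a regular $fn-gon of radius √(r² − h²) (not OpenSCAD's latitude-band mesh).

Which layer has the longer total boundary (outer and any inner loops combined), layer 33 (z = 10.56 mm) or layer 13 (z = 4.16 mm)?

Layer 33 (z = 10.56): the cylinder is absent (z outside [0, 9]); the sphere at (12, -2.5): section is a regular 24-gon, circumradius = √(r²−h²) = √(5.5²−3.06²) = 4.570 (perimeter = 2·24·4.570·sin(180°/24) = 28.63 mm); the cube at (5.5, 1.5) is present — its section is the full 25.5×25.5 rectangle (perimeter 102.00 mm); the cube at (13, 6) (footprint 5×28.5) is included at this height (perimeter 67.00 mm); Combining (union): the regions partially overlap (shared area 106.58 mm²), so the edge portions inside another operand are dropped and the merged outline is re-measured after clipping — boundary = 136.71 mm. So its perimeter = 136.71 mm. Layer 13 (z = 4.16): the cylinder: section is a regular 24-gon, circumradius r=9 (perimeter = 2·24·9.000·sin(180°/24) = 56.39 mm); the sphere at (12, -2.5): section is a regular 24-gon, circumradius = √(r²−h²) = √(5.5²−3.34²) = 4.370 (perimeter = 2·24·4.370·sin(180°/24) = 27.38 mm); the cube at (5.5, 1.5) does not reach this height (z outside [5.5, 30.5]); the cube at (13, 6) is not intersected at this z (z outside [5, 25.5]); Merging all regions: the regions partially overlap (shared area 3.34 mm²), so the edge portions inside another operand are dropped and the merged outline is re-measured after clipping — boundary = 73.85 mm. So its perimeter = 73.85 mm. Layer 33 is larger (136.71 vs 73.85 mm).

layer 33 (z = 10.56 mm)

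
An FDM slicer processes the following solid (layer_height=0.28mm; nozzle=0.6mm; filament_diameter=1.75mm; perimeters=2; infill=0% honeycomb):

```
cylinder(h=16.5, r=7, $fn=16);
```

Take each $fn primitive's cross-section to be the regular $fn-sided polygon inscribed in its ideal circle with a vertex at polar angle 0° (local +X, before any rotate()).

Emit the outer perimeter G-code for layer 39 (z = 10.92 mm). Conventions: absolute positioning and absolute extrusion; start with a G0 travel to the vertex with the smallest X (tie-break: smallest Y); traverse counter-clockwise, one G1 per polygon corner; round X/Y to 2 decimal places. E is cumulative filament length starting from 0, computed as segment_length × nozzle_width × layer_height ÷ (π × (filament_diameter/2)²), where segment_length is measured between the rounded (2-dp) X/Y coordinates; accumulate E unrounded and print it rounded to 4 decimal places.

At z = 10.92 mm: the r=7 cylinder gives a regular 16-gon of circumradius 7 (constant along its height). The outline is a single polygon with 16 vertices. Extrusion per mm of travel: 0.6 × 0.28 / (π × 0.875²) = 0.069846. Accumulating E over each segment gives final E = 3.0530.

G0 X-7.00 Y0.00 Z10.92
G1 X-6.47 Y-2.68 E0.1908
G1 X-4.95 Y-4.95 E0.3816
G1 X-2.68 Y-6.47 E0.5724
G1 X0.00 Y-7.00 E0.7633
G1 X2.68 Y-6.47 E0.9541
G1 X4.95 Y-4.95 E1.1449
G1 X6.47 Y-2.68 E1.3357
G1 X7.00 Y0.00 E1.5265
G1 X6.47 Y2.68 E1.7173
G1 X4.95 Y4.95 E1.9081
G1 X2.68 Y6.47 E2.0989
G1 X0.00 Y7.00 E2.2898
G1 X-2.68 Y6.47 E2.4806
G1 X-4.95 Y4.95 E2.6714
G1 X-6.47 Y2.68 E2.8622
G1 X-7.00 Y0.00 E3.0530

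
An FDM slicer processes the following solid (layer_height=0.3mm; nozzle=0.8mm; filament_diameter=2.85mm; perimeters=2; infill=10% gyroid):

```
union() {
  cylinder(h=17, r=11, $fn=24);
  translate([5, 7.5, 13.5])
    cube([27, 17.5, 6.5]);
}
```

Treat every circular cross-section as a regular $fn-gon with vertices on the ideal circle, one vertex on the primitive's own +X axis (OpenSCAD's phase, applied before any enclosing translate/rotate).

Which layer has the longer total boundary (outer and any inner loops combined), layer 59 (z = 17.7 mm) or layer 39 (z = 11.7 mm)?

layer 59 (z = 17.7 mm)

Layer 59 (z = 17.7): the cylinder is absent (z outside [0, 17]); the cube at (5, 7.5) is present — its section is the full 27×17.5 rectangle (perimeter 89.00 mm); Taking the union: only the 27×17.5 cube at (5, 7.5) is present, so the union is just that shape — boundary = 89.00 mm. So its perimeter = 89.00 mm. Layer 39 (z = 11.7): the r=11 cylinder gives a regular 24-gon of circumradius 11 (constant along its height) (perimeter = 2·24·11.000·sin(180°/24) = 68.92 mm); the cube at (5, 7.5) is absent (z outside [13.5, 20]); Merging all regions: only the r=11 cylinder is present, so the union is just that shape — boundary = 68.92 mm. So its perimeter = 68.92 mm. Layer 59 is larger (89.00 vs 68.92 mm).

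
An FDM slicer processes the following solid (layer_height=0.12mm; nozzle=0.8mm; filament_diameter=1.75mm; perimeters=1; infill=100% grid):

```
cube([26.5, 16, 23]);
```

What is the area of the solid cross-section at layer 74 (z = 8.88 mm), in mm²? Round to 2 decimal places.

At z = 8.88 mm: the cube is present — its section is the full 26.5×16 rectangle (area 424.00 mm²). Overall, the cross-section is a single solid region. Net area = 424.00 mm².

424.00 mm²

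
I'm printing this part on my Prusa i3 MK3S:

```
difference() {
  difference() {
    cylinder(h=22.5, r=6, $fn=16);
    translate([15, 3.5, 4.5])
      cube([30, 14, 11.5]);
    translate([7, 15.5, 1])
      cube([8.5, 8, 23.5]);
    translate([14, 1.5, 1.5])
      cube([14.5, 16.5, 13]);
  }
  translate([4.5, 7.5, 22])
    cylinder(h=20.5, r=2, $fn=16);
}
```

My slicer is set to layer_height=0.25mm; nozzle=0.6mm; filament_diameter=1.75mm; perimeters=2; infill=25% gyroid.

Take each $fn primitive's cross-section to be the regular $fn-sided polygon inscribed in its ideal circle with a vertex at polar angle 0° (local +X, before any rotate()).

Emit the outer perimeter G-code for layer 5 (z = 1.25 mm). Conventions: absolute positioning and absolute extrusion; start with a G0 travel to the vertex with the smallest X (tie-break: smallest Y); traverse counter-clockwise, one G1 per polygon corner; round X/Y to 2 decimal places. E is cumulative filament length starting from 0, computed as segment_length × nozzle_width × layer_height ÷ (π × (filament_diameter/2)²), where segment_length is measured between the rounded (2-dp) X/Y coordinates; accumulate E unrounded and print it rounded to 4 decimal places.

At z = 1.25 mm: the r=6 cylinder gives a regular 16-gon of circumradius 6 (constant along its height); the cube at (15, 3.5) does not reach this height (z outside [4.5, 16]); the 8.5×8 cube at (7, 15.5) contributes its full rectangle; the cube at (14, 1.5) is not intersected at this z (z outside [1.5, 14.5]); Taking the first minus the rest: starting from the r=6 cylinder, the 8.5×8 cube at (7, 15.5) misses the remaining region (no effect) — 1 connected region; the cylinder at (4.5, 7.5) is not intersected at this z (z outside [22, 42.5]); After the difference (first − rest): none of the subtracted shapes is present at this height, so the result so far is unchanged — 1 connected region. The outline is a single polygon with 16 vertices. Extrusion per mm of travel: 0.6 × 0.25 / (π × 0.875²) = 0.062363. Accumulating E over each segment gives final E = 2.3353.

G0 X-6.00 Y0.00 Z1.25
G1 X-5.54 Y-2.30 E0.1463
G1 X-4.24 Y-4.24 E0.2919
G1 X-2.30 Y-5.54 E0.4375
G1 X0.00 Y-6.00 E0.5838
G1 X2.30 Y-5.54 E0.7301
G1 X4.24 Y-4.24 E0.8757
G1 X5.54 Y-2.30 E1.0214
G1 X6.00 Y0.00 E1.1676
G1 X5.54 Y2.30 E1.3139
G1 X4.24 Y4.24 E1.4596
G1 X2.30 Y5.54 E1.6052
G1 X0.00 Y6.00 E1.7515
G1 X-2.30 Y5.54 E1.8977
G1 X-4.24 Y4.24 E2.0434
G1 X-5.54 Y2.30 E2.1890
G1 X-6.00 Y0.00 E2.3353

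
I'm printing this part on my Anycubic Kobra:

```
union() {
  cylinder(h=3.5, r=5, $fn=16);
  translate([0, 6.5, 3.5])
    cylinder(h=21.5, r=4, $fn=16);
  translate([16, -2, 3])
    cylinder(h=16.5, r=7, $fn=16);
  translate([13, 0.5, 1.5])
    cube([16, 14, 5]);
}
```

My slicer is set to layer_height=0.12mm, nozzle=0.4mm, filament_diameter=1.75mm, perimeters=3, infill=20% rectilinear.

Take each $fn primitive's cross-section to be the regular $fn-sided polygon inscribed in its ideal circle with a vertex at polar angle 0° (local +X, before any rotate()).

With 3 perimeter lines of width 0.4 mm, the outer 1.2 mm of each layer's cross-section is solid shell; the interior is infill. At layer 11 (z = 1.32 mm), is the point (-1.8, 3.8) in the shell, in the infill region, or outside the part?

shell

At z = 1.32 mm: the cylinder: section is a regular 16-gon, circumradius r=5; the cylinder at (0, 6.5) is absent (z outside [3.5, 25]); the cylinder at (16, -2) does not reach this height (z outside [3, 19.5]); the cube at (13, 0.5) does not reach this height (z outside [1.5, 6.5]); Taking the union: only the r=5 cylinder is present, so the union is just that shape — 1 connected region. Overall, the cross-section is a single solid region. The nearest boundary edge runs (-1.91, 4.62)→(-3.54, 3.54); distance from the point to it = 0.74 mm. The point is inside the cross-section, 0.74 mm from the nearest boundary — within the 1.2 mm shell band (3 × 0.4).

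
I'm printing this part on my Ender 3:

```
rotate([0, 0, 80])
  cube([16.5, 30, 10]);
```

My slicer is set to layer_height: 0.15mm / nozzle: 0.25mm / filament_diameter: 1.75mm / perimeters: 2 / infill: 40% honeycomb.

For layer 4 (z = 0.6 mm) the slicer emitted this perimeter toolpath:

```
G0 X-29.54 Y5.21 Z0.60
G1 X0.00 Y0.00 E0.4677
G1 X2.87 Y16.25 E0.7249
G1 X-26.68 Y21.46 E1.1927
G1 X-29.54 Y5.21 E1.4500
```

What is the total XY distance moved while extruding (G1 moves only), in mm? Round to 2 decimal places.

Sum the Euclidean lengths of each G1 segment: total = 93.00 mm.

93.00 mm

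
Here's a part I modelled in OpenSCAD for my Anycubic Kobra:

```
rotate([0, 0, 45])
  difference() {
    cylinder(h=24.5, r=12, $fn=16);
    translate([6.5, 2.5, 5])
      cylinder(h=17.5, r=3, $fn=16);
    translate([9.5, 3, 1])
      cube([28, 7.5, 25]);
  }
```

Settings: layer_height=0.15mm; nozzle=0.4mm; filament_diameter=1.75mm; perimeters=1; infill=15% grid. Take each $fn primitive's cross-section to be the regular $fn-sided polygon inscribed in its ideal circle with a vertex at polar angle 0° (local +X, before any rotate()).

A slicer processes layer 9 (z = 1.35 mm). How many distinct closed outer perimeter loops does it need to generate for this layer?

1

At z = 1.35 mm: the r=12 cylinder contributes a regular 16-gon of circumradius 12; the cylinder at (6.5, 2.5) does not reach this height (z outside [5, 22.5]); the 28×7.5 cube at (9.5, 3) contributes its full rectangle; Taking the first minus the rest: starting from the r=12 cylinder, the 28×7.5 cube at (9.5, 3) partially overlaps it — only the 4.66 mm² overlap (of its 210.00 mm²) is removed, clipping the outline — 1 connected region; (rotated 45° about Z; rotation is an isometry so areas/perimeters/island counts are preserved). The result has 1 disconnected region.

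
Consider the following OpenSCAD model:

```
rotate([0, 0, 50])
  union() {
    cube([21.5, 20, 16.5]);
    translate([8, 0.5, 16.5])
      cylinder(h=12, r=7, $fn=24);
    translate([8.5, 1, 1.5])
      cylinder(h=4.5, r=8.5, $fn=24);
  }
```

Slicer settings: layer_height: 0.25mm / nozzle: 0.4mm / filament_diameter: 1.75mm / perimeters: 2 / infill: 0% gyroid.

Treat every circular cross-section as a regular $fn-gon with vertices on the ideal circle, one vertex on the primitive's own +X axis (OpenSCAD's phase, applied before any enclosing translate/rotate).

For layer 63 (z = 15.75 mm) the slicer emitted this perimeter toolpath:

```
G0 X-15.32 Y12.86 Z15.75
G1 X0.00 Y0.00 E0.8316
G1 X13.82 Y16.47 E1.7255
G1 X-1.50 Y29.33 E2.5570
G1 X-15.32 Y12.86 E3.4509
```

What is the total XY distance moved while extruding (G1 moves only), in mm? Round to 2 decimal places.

83.00 mm

Sum the Euclidean lengths of each G1 segment: total = 83.00 mm.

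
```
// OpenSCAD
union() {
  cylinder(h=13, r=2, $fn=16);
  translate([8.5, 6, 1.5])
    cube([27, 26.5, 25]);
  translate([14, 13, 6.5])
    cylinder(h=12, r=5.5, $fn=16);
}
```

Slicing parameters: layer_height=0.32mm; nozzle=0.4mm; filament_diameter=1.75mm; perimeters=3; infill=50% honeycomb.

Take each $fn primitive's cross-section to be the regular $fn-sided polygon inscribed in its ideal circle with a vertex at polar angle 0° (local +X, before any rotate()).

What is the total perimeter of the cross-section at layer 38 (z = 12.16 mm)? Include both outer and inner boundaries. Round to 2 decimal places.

At z = 12.16 mm: the r=2 cylinder gives a regular 16-gon of circumradius 2 (constant along its height) (perimeter = 2·16·2.000·sin(180°/16) = 12.49 mm); the 27×26.5 cube at (8.5, 6) contributes its full rectangle (perimeter 107.00 mm); the r=5.5 cylinder at (14, 13) contributes a regular 16-gon of circumradius 5.5 (perimeter = 2·16·5.500·sin(180°/16) = 34.34 mm); Taking the union: the regions partially overlap (shared area 92.61 mm²), so the edge portions inside another operand are dropped and the merged outline is re-measured after clipping — boundary = 119.49 mm. Overall, the cross-section has 2 separate islands. Total boundary length (outer) = 119.49 mm.

119.49 mm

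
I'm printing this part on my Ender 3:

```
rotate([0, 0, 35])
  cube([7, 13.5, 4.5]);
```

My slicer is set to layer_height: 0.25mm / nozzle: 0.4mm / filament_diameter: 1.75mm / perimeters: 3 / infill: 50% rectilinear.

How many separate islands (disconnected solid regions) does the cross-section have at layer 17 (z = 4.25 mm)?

At z = 4.25 mm: the cube is present — its section is the full 7×13.5 rectangle; (whole slice rotated 35° about Z — lengths, areas and connectivity unchanged). Overall, the cross-section is a single solid region. Island count = 1.

1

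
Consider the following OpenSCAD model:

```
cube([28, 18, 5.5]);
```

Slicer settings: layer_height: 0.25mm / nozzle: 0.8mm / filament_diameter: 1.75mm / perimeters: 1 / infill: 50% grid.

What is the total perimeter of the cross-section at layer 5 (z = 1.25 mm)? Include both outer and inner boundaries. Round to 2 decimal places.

92.00 mm

At z = 1.25 mm: the 28×18 cube contributes its full rectangle (perimeter 92.00 mm). Overall, the cross-section is a single solid region. Total boundary length (outer) = 92.00 mm.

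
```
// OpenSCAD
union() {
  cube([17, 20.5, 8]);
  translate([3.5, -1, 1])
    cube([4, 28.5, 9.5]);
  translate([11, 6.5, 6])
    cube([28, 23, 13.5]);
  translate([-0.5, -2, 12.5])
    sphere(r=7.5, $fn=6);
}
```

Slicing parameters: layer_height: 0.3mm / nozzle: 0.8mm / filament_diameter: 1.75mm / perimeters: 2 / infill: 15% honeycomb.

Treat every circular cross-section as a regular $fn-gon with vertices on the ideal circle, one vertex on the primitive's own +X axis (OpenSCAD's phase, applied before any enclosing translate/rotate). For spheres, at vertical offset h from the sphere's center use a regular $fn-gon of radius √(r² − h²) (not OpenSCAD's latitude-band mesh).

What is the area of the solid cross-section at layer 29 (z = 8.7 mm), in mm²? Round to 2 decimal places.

At z = 8.7 mm: the cube does not reach this height (z outside [0, 8]); the cube at (3.5, -1) (footprint 4×28.5) is included at this height (area 114.00 mm²); the cube at (11, 6.5) is present — its section is the full 28×23 rectangle (area 644.00 mm²); the r=7.5 sphere at (-0.5, -2) contributes a regular 6-gon of circumradius √(7.5²−3.8²) = 6.466 (area = (6/2)·6.466²·sin(360°/6) = 108.63 mm²); Merging all regions: the regions partially overlap — summed areas 866.63 mm² minus the doubly-counted overlap 3.09 mm² gives 863.54 mm² — area = 863.54 mm². Overall, the cross-section has 2 separate islands. Net area = 863.54 mm².

863.54 mm²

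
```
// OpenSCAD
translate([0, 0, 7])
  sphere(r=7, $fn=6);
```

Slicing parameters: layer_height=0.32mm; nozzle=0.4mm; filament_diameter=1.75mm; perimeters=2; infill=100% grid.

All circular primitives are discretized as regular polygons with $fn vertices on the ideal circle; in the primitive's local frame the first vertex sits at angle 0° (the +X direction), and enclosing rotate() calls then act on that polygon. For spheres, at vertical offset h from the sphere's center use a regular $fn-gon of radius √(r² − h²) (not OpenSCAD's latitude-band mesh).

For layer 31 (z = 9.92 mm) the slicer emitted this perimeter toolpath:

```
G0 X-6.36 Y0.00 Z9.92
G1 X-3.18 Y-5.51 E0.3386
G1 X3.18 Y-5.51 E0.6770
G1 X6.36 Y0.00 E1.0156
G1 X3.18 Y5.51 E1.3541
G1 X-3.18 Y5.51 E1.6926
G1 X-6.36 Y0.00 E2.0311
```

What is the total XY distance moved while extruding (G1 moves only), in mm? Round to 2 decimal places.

38.17 mm

Sum the Euclidean lengths of each G1 segment: total = 38.17 mm.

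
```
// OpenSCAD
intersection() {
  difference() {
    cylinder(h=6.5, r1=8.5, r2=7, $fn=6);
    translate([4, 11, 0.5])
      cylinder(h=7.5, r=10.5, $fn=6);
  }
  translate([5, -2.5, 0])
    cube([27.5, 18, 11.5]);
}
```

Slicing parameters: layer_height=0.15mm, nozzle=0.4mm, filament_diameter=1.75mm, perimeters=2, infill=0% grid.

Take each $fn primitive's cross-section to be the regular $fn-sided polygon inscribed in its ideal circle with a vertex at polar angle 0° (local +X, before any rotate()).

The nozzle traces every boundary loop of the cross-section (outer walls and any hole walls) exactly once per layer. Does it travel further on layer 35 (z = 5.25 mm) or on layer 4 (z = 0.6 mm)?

Layer 35 (z = 5.25): the cone contributes a regular 6-gon of circumradius 7.288 (interpolated between r1=8.5 and r2=7 at t=0.808) (perimeter = 2·6·7.288·sin(180°/6) = 43.73 mm); the r=10.5 cylinder at (4, 11) gives a regular 6-gon of circumradius 10.5 (constant along its height) (perimeter = 2·6·10.500·sin(180°/6) = 63.00 mm); After the difference (first − rest): starting from the cone, the r=10.5 cylinder at (4, 11) partially overlaps it — only the 32.75 mm² overlap (of its 286.44 mm²) is removed, clipping the outline — boundary = 43.58 mm; the cube at (5, -2.5) is present — its section is the full 27.5×18 rectangle (perimeter 91.00 mm); Keeping only the common overlap: the 27.5×18 cube at (5, -2.5) partially overlaps the result so far; clipping to the common part keeps 7.23 mm² — boundary = 11.53 mm. So its perimeter = 11.53 mm. Layer 4 (z = 0.6): the cone (r1=8.5→r2=7) has section circumradius 8.362 here — a regular 6-gon (perimeter = 2·6·8.362·sin(180°/6) = 50.17 mm); the cylinder at (4, 11): section is a regular 6-gon, circumradius r=10.5 (perimeter = 2·6·10.500·sin(180°/6) = 63.00 mm); Taking the first minus the rest: starting from the cone, the r=10.5 cylinder at (4, 11) partially overlaps it — only the 45.39 mm² overlap (of its 286.44 mm²) is removed, clipping the outline — boundary = 50.02 mm; the 27.5×18 cube at (5, -2.5) contributes its full rectangle (perimeter 91.00 mm); After intersecting: the 27.5×18 cube at (5, -2.5) partially overlaps that combined region; clipping to the common part keeps 11.96 mm² — boundary = 13.67 mm. So its perimeter = 13.67 mm. Layer 4 is larger (13.67 vs 11.53 mm).

layer 4 (z = 0.6 mm)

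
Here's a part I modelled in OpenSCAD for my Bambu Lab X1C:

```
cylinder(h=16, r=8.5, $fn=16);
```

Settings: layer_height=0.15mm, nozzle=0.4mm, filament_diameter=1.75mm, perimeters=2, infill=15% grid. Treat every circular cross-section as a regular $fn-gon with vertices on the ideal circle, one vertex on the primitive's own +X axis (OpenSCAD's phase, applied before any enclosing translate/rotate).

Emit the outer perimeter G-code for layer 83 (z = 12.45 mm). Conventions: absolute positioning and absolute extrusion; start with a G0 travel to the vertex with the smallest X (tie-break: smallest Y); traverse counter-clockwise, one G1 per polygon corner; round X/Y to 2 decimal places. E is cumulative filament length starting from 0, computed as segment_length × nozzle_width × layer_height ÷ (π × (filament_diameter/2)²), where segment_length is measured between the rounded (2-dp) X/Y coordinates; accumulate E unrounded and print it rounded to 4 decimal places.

G0 X-8.50 Y0.00 Z12.45
G1 X-7.85 Y-3.25 E0.0827
G1 X-6.01 Y-6.01 E0.1654
G1 X-3.25 Y-7.85 E0.2482
G1 X0.00 Y-8.50 E0.3308
G1 X3.25 Y-7.85 E0.4135
G1 X6.01 Y-6.01 E0.4963
G1 X7.85 Y-3.25 E0.5790
G1 X8.50 Y0.00 E0.6617
G1 X7.85 Y3.25 E0.7444
G1 X6.01 Y6.01 E0.8271
G1 X3.25 Y7.85 E0.9099
G1 X0.00 Y8.50 E0.9925
G1 X-3.25 Y7.85 E1.0752
G1 X-6.01 Y6.01 E1.1580
G1 X-7.85 Y3.25 E1.2407
G1 X-8.50 Y0.00 E1.3234

At z = 12.45 mm: the cylinder: section is a regular 16-gon, circumradius r=8.5. The outline is a single polygon with 16 vertices. Extrusion per mm of travel: 0.4 × 0.15 / (π × 0.875²) = 0.024945. Accumulating E over each segment gives final E = 1.3234.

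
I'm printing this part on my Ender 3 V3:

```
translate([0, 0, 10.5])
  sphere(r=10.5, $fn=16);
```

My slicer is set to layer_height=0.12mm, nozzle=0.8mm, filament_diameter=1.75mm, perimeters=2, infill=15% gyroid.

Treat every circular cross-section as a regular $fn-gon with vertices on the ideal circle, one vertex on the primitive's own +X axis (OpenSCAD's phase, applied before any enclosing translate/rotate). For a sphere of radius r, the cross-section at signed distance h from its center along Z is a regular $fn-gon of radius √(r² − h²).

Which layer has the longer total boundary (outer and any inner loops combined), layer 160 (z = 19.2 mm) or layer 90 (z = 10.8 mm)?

layer 90 (z = 10.8 mm)

Layer 160 (z = 19.2): the sphere: section is a regular 16-gon, circumradius = √(r²−h²) = √(10.5²−8.7²) = 5.879 (perimeter = 2·16·5.879·sin(180°/16) = 36.70 mm). So its perimeter = 36.70 mm. Layer 90 (z = 10.8): the r=10.5 sphere contributes a regular 16-gon of circumradius √(10.5²−0.3²) = 10.496 (perimeter = 2·16·10.496·sin(180°/16) = 65.52 mm). So its perimeter = 65.52 mm. Layer 90 is larger (65.52 vs 36.70 mm).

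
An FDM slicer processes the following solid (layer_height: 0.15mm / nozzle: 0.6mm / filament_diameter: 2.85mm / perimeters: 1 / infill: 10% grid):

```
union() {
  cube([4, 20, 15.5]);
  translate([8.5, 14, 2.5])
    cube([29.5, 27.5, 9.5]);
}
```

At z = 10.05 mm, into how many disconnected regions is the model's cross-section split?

At z = 10.05 mm: the 4×20 cube contributes its full rectangle; the cube at (8.5, 14) is present — its section is the full 29.5×27.5 rectangle; Combining (union): the 2 present regions are separate (no shared area or edge), so areas and boundary lengths simply add and each stays a separate island — 2 connected regions. The result has 2 disconnected regions.

2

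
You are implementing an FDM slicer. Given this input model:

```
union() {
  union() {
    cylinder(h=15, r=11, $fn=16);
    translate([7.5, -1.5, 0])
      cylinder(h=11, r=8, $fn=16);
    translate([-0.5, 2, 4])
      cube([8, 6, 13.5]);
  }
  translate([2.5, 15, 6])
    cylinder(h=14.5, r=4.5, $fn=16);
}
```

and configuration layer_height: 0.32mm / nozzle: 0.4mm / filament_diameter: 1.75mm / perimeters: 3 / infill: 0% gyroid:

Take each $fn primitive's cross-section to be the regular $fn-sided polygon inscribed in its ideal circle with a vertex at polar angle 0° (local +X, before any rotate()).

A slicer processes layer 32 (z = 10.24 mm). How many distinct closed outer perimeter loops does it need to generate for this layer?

At z = 10.24 mm: the r=11 cylinder gives a regular 16-gon of circumradius 11 (constant along its height); the r=8 cylinder at (7.5, -1.5) contributes a regular 16-gon of circumradius 8; the 8×6 cube at (-0.5, 2) contributes its full rectangle; Taking the union: the regions partially overlap (shared area 180.02 mm²), so overlapping operands fuse into one piece — 1 connected region; the cylinder at (2.5, 15): section is a regular 16-gon, circumradius r=4.5; Merging all regions: the regions partially overlap (shared area 0.00 mm²), so overlapping operands fuse into one piece — 1 connected region. The result has 1 disconnected region.

1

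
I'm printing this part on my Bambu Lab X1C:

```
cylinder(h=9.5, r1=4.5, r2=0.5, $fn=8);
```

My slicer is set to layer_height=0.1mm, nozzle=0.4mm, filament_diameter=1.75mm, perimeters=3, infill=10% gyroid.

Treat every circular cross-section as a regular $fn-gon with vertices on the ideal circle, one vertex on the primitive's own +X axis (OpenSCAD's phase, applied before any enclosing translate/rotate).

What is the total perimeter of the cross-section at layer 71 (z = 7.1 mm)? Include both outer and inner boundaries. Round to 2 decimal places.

9.25 mm

At z = 7.1 mm: the cone (r1=4.5→r2=0.5) has section circumradius 1.511 here — a regular 8-gon (perimeter = 2·8·1.511·sin(180°/8) = 9.25 mm). Overall, the cross-section is a single solid region. Total boundary length (outer) = 9.25 mm.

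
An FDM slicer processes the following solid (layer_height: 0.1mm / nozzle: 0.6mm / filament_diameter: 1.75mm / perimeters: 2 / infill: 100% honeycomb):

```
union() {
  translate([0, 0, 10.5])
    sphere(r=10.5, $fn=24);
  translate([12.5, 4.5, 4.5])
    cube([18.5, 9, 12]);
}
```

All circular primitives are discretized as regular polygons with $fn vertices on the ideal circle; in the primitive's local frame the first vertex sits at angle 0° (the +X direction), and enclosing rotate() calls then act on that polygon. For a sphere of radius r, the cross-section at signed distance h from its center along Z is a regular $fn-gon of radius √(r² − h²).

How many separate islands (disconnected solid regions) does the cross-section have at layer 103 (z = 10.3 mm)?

At z = 10.3 mm: the r=10.5 sphere slices to a regular 24-gon of circumradius 10.498 (√(r²−h²) with h=0.2 from center); the cube at (12.5, 4.5) is present — its section is the full 18.5×9 rectangle; Merging all regions: the 2 present regions are separate (no shared area or edge), so areas and boundary lengths simply add and each stays a separate island — 2 connected regions. Overall, the cross-section has 2 separate islands. Island count = 2.

2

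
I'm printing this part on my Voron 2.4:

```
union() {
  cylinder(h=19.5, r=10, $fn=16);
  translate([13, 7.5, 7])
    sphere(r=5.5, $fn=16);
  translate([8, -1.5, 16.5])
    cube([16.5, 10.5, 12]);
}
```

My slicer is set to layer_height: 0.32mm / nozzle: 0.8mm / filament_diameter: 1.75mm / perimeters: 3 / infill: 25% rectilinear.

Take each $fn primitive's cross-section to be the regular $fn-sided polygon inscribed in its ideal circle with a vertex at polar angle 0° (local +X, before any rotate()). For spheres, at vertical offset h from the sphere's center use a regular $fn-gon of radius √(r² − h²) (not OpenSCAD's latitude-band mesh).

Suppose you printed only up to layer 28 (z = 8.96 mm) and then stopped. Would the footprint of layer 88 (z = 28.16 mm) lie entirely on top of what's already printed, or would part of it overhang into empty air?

Compare the two slices. At z = 8.96: the r=10 cylinder gives a regular 16-gon of circumradius 10 (constant along its height) (area = (16/2)·10.000²·sin(360°/16) = 306.15 mm²); the r=5.5 sphere at (13, 7.5) slices to a regular 16-gon of circumradius 5.139 (√(r²−h²) with h=1.96 from center) (area = (16/2)·5.139²·sin(360°/16) = 80.85 mm²); the cube at (8, -1.5) does not reach this height (z outside [16.5, 28.5]); Merging all regions: the 2 present regions are separate (no shared area or edge), so areas and boundary lengths simply add and each stays a separate island — area = 387.00 mm². At z = 28.16: the cylinder is absent (z outside [0, 19.5]); the sphere at (13, 7.5) does not reach this height (|z−center|=21.160 > r=5.5); the cube at (8, -1.5) (footprint 16.5×10.5) is included at this height (area 173.25 mm²); Taking the union: only the 16.5×10.5 cube at (8, -1.5) is present, so the union is just that shape — area = 173.25 mm². Checking containment: at z = 28.16 the cross-section extends beyond the z = 8.96 cross-section by about 107.83 mm².

part overhangs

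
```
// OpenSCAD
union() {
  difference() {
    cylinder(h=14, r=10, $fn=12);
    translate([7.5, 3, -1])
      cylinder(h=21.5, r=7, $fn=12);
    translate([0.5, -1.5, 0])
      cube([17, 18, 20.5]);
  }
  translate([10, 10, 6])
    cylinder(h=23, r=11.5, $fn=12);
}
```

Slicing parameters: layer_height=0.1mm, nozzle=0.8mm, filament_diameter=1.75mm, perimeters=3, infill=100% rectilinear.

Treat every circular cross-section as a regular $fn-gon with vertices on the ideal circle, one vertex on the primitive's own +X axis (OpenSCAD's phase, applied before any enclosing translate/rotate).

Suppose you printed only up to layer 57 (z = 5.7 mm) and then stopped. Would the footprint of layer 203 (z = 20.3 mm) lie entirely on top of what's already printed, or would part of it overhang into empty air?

Compare the two slices. At z = 5.7: the r=10 cylinder contributes a regular 12-gon of circumradius 10 (area = (12/2)·10.000²·sin(360°/12) = 300.00 mm²); the r=7 cylinder at (7.5, 3) gives a regular 12-gon of circumradius 7 (constant along its height) (area = (12/2)·7.000²·sin(360°/12) = 147.00 mm²); the cube at (0.5, -1.5) is present — its section is the full 17×18 rectangle (area 306.00 mm²); After the difference (first − rest): starting from the r=10 cylinder (300.00 mm²), the r=7 cylinder at (7.5, 3) partially overlaps it — only the 84.84 mm² overlap (of its 147.00 mm²) is removed, clipping the outline; the 17×18 cube at (0.5, -1.5) partially overlaps it — only the 11.58 mm² overlap (of its 306.00 mm²) is removed, clipping the outline — area = 203.58 mm²; the cylinder at (10, 10) is not intersected at this z (z outside [6, 29]); Merging all regions: only that combined region is present, so the union is just that shape — area = 203.58 mm². At z = 20.3: the cylinder is not intersected at this z (z outside [0, 14]); the cylinder at (7.5, 3): section is a regular 12-gon, circumradius r=7 (area = (12/2)·7.000²·sin(360°/12) = 147.00 mm²); the cube at (0.5, -1.5) (footprint 17×18) is included at this height (area 306.00 mm²); Subtracting the remaining from the first: the first operand is absent here, so nothing remains; the r=11.5 cylinder at (10, 10) contributes a regular 12-gon of circumradius 11.5 (area = (12/2)·11.500²·sin(360°/12) = 396.75 mm²); Taking the union: only the r=11.5 cylinder at (10, 10) is present, so the union is just that shape — area = 396.75 mm². Checking containment: at z = 20.3 the cross-section extends beyond the z = 5.7 cross-section by about 389.89 mm².

part overhangs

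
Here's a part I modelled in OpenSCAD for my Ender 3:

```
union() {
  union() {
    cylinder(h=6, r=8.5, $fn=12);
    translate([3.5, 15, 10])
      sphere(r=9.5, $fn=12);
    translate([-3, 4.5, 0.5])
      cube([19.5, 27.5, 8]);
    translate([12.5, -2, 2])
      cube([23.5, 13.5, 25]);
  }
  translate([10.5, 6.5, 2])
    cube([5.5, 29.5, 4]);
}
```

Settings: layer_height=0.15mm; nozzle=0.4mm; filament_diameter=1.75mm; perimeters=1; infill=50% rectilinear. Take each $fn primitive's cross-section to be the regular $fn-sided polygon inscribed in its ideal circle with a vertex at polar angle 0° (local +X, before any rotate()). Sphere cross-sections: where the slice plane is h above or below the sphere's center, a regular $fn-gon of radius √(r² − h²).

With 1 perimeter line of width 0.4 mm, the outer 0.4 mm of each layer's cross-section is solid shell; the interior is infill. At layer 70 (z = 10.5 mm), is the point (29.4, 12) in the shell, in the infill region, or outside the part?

outside

At z = 10.5 mm: the cylinder is not intersected at this z (z outside [0, 6]); the r=9.5 sphere at (3.5, 15) contributes a regular 12-gon of circumradius √(9.5²−0.5²) = 9.487; the cube at (-3, 4.5) is absent (z outside [0.5, 8.5]); the cube at (12.5, -2) (footprint 23.5×13.5) is included at this height; Merging all regions: the 2 present regions are separate (no shared area or edge), so areas and boundary lengths simply add and each stays a separate island — 2 connected regions; the cube at (10.5, 6.5) is absent (z outside [2, 6]); Merging all regions: only that combined region is present, so the union is just that shape — 2 connected regions. Overall, the cross-section has 2 separate islands. The nearest boundary edge runs (12.50, 11.50)→(36.00, 11.50); distance from the point to it = 0.50 mm. The point is not inside any of the regions above, so it lies outside the cross-section (0.50 mm from the nearest boundary).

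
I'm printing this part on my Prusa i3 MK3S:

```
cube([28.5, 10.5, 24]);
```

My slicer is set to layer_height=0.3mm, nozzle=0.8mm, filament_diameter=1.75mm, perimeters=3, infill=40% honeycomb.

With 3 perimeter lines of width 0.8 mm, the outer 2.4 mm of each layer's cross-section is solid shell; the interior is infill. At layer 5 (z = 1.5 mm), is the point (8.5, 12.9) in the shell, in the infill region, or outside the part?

outside

At z = 1.5 mm: the cube (footprint 28.5×10.5) is included at this height. Overall, the cross-section is a single solid region. The nearest boundary edge runs (28.50, 10.50)→(0.00, 10.50); distance from the point to it = 2.40 mm. The point is not inside any of the regions above, so it lies outside the cross-section (2.40 mm from the nearest boundary).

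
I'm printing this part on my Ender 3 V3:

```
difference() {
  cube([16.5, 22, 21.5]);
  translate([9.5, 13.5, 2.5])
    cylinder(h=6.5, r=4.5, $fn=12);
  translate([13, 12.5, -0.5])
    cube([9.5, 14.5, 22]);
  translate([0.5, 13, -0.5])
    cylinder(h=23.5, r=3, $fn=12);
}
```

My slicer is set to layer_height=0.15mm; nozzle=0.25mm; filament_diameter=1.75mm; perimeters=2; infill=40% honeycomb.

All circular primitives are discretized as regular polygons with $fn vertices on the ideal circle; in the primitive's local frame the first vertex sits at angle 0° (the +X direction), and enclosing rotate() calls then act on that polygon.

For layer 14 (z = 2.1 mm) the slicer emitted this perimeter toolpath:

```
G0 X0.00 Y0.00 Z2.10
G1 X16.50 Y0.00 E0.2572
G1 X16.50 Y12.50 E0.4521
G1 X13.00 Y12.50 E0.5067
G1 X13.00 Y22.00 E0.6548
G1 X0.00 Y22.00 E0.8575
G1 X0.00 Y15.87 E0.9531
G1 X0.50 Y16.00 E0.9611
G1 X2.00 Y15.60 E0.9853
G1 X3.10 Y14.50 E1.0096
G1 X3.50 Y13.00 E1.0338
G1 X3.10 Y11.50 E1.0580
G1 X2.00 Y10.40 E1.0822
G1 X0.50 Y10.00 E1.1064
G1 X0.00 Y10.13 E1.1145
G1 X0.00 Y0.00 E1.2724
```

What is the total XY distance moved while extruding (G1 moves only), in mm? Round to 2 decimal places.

Sum the Euclidean lengths of each G1 segment: total = 81.61 mm.

81.61 mm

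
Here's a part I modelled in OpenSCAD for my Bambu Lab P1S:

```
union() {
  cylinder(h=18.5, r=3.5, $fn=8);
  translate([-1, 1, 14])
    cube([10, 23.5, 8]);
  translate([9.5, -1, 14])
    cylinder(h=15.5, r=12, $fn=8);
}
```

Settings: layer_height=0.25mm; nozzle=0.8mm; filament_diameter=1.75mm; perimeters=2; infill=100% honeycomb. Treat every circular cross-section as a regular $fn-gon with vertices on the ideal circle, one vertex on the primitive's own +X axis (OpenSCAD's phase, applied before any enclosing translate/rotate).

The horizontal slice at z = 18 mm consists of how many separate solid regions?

At z = 18 mm: the r=3.5 cylinder contributes a regular 8-gon of circumradius 3.5; the cube at (-1, 1) is present — its section is the full 10×23.5 rectangle; the r=12 cylinder at (9.5, -1) gives a regular 8-gon of circumradius 12 (constant along its height); Taking the union: the regions partially overlap (shared area 101.91 mm²), so overlapping operands fuse into one piece — 1 connected region. The result has 1 disconnected region.

1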